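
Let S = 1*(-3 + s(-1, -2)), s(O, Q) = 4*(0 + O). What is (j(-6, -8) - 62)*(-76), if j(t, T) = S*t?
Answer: 1520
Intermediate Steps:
s(O, Q) = 4*O
S = -7 (S = 1*(-3 + 4*(-1)) = 1*(-3 - 4) = 1*(-7) = -7)
j(t, T) = -7*t
(j(-6, -8) - 62)*(-76) = (-7*(-6) - 62)*(-76) = (42 - 62)*(-76) = -20*(-76) = 1520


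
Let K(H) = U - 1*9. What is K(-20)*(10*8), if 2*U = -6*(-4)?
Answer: 240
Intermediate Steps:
U = 12 (U = (-6*(-4))/2 = (½)*24 = 12)
K(H) = 3 (K(H) = 12 - 1*9 = 12 - 9 = 3)
K(-20)*(10*8) = 3*(10*8) = 3*80 = 240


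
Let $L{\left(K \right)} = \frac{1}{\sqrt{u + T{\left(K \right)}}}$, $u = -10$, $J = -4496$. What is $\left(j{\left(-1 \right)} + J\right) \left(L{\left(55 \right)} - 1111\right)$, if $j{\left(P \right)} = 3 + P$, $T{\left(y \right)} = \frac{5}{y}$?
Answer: $4992834 + \frac{4494 i \sqrt{1199}}{109} \approx 4.9928 \cdot 10^{6} + 1427.6 i$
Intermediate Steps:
$L{\left(K \right)} = \frac{1}{\sqrt{-10 + \frac{5}{K}}}$
$\left(j{\left(-1 \right)} + J\right) \left(L{\left(55 \right)} - 1111\right) = \left(\left(3 - 1\right) - 4496\right) \left(\frac{\sqrt{5}}{5 \sqrt{-2 + \frac{1}{55}}} - 1111\right) = \left(2 - 4496\right) \left(\frac{\sqrt{5}}{5 \sqrt{-2 + \frac{1}{55}}} - 1111\right) = - 4494 \left(\frac{\sqrt{5}}{5 \frac{i \sqrt{5995}}{55}} - 1111\right) = - 4494 \left(\frac{\sqrt{5} \left(- \frac{i \sqrt{5995}}{109}\right)}{5} - 1111\right) = - 4494 \left(- \frac{i \sqrt{1199}}{109} - 1111\right) = - 4494 \left(-1111 - \frac{i \sqrt{1199}}{109}\right) = 4992834 + \frac{4494 i \sqrt{1199}}{109}$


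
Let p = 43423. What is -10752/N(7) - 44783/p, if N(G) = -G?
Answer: 66652945/43423 ≈ 1535.0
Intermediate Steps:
-10752/N(7) - 44783/p = -10752/((-1*7)) - 44783/43423 = -10752/(-7) - 44783*1/43423 = -10752*(-⅐) - 44783/43423 = 1536 - 44783/43423 = 66652945/43423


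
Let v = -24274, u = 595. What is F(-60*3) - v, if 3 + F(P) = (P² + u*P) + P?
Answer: -50609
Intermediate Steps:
F(P) = -3 + P² + 596*P (F(P) = -3 + ((P² + 595*P) + P) = -3 + (P² + 596*P) = -3 + P² + 596*P)
F(-60*3) - v = (-3 + (-60*3)² + 596*(-60*3)) - 1*(-24274) = (-3 + (-180)² + 596*(-180)) + 24274 = (-3 + 32400 - 107280) + 24274 = -74883 + 24274 = -50609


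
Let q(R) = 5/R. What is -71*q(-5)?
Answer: 71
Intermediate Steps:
-71*q(-5) = -355/(-5) = -355*(-1)/5 = -71*(-1) = 71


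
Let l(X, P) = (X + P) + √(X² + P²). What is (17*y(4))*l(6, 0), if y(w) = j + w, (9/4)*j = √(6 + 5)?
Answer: 816 + 272*√11/3 ≈ 1116.7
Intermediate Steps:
j = 4*√11/9 (j = 4*√(6 + 5)/9 = 4*√11/9 ≈ 1.4741)
y(w) = w + 4*√11/9 (y(w) = 4*√11/9 + w = w + 4*√11/9)
l(X, P) = P + X + √(P² + X²) (l(X, P) = (P + X) + √(P² + X²) = P + X + √(P² + X²))
(17*y(4))*l(6, 0) = (17*(4 + 4*√11/9))*(0 + 6 + √(0² + 6²)) = (68 + 68*√11/9)*(0 + 6 + √(0 + 36)) = (68 + 68*√11/9)*(0 + 6 + √36) = (68 + 68*√11/9)*(0 + 6 + 6) = (68 + 68*√11/9)*12 = 816 + 272*√11/3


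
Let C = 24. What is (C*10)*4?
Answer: 960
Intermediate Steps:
(C*10)*4 = (24*10)*4 = 240*4 = 960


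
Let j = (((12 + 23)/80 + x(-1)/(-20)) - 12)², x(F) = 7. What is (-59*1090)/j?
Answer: -411584000/908209 ≈ -453.18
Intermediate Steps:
j = 908209/6400 (j = (((12 + 23)/80 + 7/(-20)) - 12)² = ((35*(1/80) + 7*(-1/20)) - 12)² = ((7/16 - 7/20) - 12)² = (7/80 - 12)² = (-953/80)² = 908209/6400 ≈ 141.91)
(-59*1090)/j = (-59*1090)/(908209/6400) = -64310*6400/908209 = -411584000/908209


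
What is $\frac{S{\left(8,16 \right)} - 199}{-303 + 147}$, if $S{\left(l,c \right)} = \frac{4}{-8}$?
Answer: $\frac{133}{104} \approx 1.2788$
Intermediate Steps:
$S{\left(l,c \right)} = - \frac{1}{2}$ ($S{\left(l,c \right)} = 4 \left(- \frac{1}{8}\right) = - \frac{1}{2}$)
$\frac{S{\left(8,16 \right)} - 199}{-303 + 147} = \frac{- \frac{1}{2} - 199}{-303 + 147} = - \frac{399}{2 \left(-156\right)} = \left(- \frac{399}{2}\right) \left(- \frac{1}{156}\right) = \frac{133}{104}$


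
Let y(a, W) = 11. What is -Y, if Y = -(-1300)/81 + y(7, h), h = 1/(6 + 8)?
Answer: -2191/81 ≈ -27.049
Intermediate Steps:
h = 1/14 ≈ 0.071429
Y = 2191/81 (Y = -(-1300)/81 + 11 = -100*(-13/81) + 11 = 1300/81 + 11 = 2191/81 ≈ 27.049)
-Y = -1*2191/81 = -2191/81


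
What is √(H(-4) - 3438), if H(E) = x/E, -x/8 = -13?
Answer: 2*I*√866 ≈ 58.856*I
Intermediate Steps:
x = 104 (x = -8*(-13) = 104)
H(E) = 104/E
√(H(-4) - 3438) = √(104/(-4) - 3438) = √(104*(-¼) - 3438) = √(-26 - 3438) = √(-3464) = 2*I*√866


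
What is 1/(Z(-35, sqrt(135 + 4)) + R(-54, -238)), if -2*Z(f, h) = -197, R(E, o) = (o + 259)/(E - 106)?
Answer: 160/15739 ≈ 0.010166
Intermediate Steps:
R(E, o) = (259 + o)/(-106 + E)
Z(f, h) = 197/2 (Z(f, h) = -1/2*(-197) = 197/2)
1/(Z(-35, sqrt(135 + 4)) + R(-54, -238)) = 1/(197/2 + (259 - 238)/(-106 - 54)) = 1/(197/2 + 21/(-160)) = 1/(197/2 - 1/160*21) = 1/(197/2 - 21/160) = 1/(15739/160) = 160/15739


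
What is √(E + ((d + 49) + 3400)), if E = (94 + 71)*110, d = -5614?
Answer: √15985 ≈ 126.43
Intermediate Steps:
E = 18150 (E = 165*110 = 18150)
√(E + ((d + 49) + 3400)) = √(18150 + ((-5614 + 49) + 3400)) = √(18150 + (-5565 + 3400)) = √(18150 - 2165) = √15985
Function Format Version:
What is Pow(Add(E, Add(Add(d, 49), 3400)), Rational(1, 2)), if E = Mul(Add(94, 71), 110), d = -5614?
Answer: Pow(15985, Rational(1, 2)) ≈ 126.43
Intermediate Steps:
E = 18150 (E = Mul(165, 110) = 18150)
Pow(Add(E, Add(Add(d, 49), 3400)), Rational(1, 2)) = Pow(Add(18150, Add(Add(-5614, 49), 3400)), Rational(1, 2)) = Pow(Add(18150, Add(-5565, 3400)), Rational(1, 2)) = Pow(Add(18150, -2165), Rational(1, 2)) = Pow(15985, Rational(1, 2))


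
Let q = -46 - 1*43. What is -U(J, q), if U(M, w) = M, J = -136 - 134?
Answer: 270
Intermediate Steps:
q = -89 (q = -46 - 43 = -89)
J = -270
-U(J, q) = -1*(-270) = 270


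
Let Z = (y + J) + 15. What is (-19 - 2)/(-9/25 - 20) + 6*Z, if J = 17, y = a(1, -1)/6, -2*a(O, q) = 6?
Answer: 96726/509 ≈ 190.03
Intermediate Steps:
a(O, q) = -3 (a(O, q) = -1/2*6 = -3)
y = -1/2 (y = -3/6 = -3*1/6 = -1/2 ≈ -0.50000)
Z = 63/2 (Z = (-1/2 + 17) + 15 = 33/2 + 15 = 63/2 ≈ 31.500)
(-19 - 2)/(-9/25 - 20) + 6*Z = (-19 - 2)/(-9/25 - 20) + 6*(63/2) = -21/(-9*1/25 - 20) + 189 = -21/(-9/25 - 20) + 189 = -21/(-509/25) + 189 = -21*(-25/509) + 189 = 525/509 + 189 = 96726/509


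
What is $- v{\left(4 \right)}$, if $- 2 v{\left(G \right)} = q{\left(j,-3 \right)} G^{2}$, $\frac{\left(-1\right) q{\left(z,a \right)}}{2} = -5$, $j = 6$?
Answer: $80$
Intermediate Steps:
$q{\left(z,a \right)} = 10$ ($q{\left(z,a \right)} = \left(-2\right) \left(-5\right) = 10$)
$v{\left(G \right)} = - 5 G^{2}$ ($v{\left(G \right)} = - \frac{10 G^{2}}{2} = - 5 G^{2}$)
$- v{\left(4 \right)} = - \left(-5\right) 4^{2} = - \left(-5\right) 16 = \left(-1\right) \left(-80\right) = 80$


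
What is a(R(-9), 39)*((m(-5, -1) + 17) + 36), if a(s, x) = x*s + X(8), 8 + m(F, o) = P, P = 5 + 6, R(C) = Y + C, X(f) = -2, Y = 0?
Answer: -19768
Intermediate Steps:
R(C) = C (R(C) = 0 + C = C)
P = 11
m(F, o) = 3 (m(F, o) = -8 + 11 = 3)
a(s, x) = -2 + s*x (a(s, x) = x*s - 2 = s*x - 2 = -2 + s*x)
a(R(-9), 39)*((m(-5, -1) + 17) + 36) = (-2 - 9*39)*((3 + 17) + 36) = (-2 - 351)*(20 + 36) = -353*56 = -19768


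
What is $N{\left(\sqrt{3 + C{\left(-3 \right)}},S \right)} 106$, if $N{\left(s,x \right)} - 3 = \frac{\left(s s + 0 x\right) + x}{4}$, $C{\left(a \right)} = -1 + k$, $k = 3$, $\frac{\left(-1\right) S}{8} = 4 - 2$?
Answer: $\frac{53}{2} \approx 26.5$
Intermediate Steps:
$S = -16$ ($S = - 8 \left(4 - 2\right) = \left(-8\right) 2 = -16$)
$C{\left(a \right)} = 2$ ($C{\left(a \right)} = -1 + 3 = 2$)
$N{\left(s,x \right)} = 3 + \frac{x}{4} + \frac{s^{2}}{4}$ ($N{\left(s,x \right)} = 3 + \frac{\left(s s + 0 x\right) + x}{4} = 3 + \left(\left(s^{2} + 0\right) + x\right) \frac{1}{4} = 3 + \left(s^{2} + x\right) \frac{1}{4} = 3 + \left(x + s^{2}\right) \frac{1}{4} = 3 + \left(\frac{x}{4} + \frac{s^{2}}{4}\right) = 3 + \frac{x}{4} + \frac{s^{2}}{4}$)
$N{\left(\sqrt{3 + C{\left(-3 \right)}},S \right)} 106 = \left(3 + \frac{1}{4} \left(-16\right) + \frac{\left(\sqrt{3 + 2}\right)^{2}}{4}\right) 106 = \left(3 - 4 + \frac{\left(\sqrt{5}\right)^{2}}{4}\right) 106 = \left(3 - 4 + \frac{1}{4} \cdot 5\right) 106 = \left(3 - 4 + \frac{5}{4}\right) 106 = \frac{1}{4} \cdot 106 = \frac{53}{2}$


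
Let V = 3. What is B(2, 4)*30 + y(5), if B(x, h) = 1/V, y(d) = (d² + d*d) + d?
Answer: 65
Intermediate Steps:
y(d) = d + 2*d² (y(d) = (d² + d²) + d = 2*d² + d = d + 2*d²)
B(x, h) = ⅓ (B(x, h) = 1/3 = ⅓)
B(2, 4)*30 + y(5) = (⅓)*30 + 5*(1 + 2*5) = 10 + 5*(1 + 10) = 10 + 5*11 = 10 + 55 = 65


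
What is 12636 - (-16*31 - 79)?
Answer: 13211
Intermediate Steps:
12636 - (-16*31 - 79) = 12636 - (-496 - 79) = 12636 - 1*(-575) = 12636 + 575 = 13211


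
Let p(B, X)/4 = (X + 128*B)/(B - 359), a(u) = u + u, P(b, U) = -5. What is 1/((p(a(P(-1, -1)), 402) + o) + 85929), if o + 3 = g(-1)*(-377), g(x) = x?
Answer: 369/31849319 ≈ 1.1586e-5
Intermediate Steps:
a(u) = 2*u
o = 374 (o = -3 - 1*(-377) = -3 + 377 = 374)
p(B, X) = 4*(X + 128*B)/(-359 + B) (p(B, X) = 4*((X + 128*B)/(B - 359)) = 4*((X + 128*B)/(-359 + B)) = 4*(X + 128*B)/(-359 + B))
1/((p(a(P(-1, -1)), 402) + o) + 85929) = 1/((4*(402 + 128*(2*(-5)))/(-359 + 2*(-5)) + 374) + 85929) = 1/((4*(402 + 128*(-10))/(-359 - 10) + 374) + 85929) = 1/((4*(402 - 1280)/(-369) + 374) + 85929) = 1/((4*(-1/369)*(-878) + 374) + 85929) = 1/((3512/369 + 374) + 85929) = 1/(141518/369 + 85929) = 1/(31849319/369) = 369/31849319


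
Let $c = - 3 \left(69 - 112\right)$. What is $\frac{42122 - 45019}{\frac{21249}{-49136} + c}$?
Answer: $- \frac{142346992}{6317295} \approx -22.533$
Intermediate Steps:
$c = 129$ ($c = \left(-3\right) \left(-43\right) = 129$)
$\frac{42122 - 45019}{\frac{21249}{-49136} + c} = \frac{42122 - 45019}{\frac{21249}{-49136} + 129} = - \frac{2897}{21249 \left(- \frac{1}{49136}\right) + 129} = - \frac{2897}{- \frac{21249}{49136} + 129} = - \frac{2897}{\frac{6317295}{49136}} = \left(-2897\right) \frac{49136}{6317295} = - \frac{142346992}{6317295}$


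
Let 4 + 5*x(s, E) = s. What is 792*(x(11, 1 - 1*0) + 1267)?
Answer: 5022864/5 ≈ 1.0046e+6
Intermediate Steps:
x(s, E) = -⅘ + s/5
792*(x(11, 1 - 1*0) + 1267) = 792*((-⅘ + (⅕)*11) + 1267) = 792*((-⅘ + 11/5) + 1267) = 792*(7/5 + 1267) = 792*(6342/5) = 5022864/5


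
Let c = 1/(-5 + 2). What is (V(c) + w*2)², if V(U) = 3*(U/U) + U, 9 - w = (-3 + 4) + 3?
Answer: 1444/9 ≈ 160.44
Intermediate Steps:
c = -⅓ (c = 1/(-3) = -⅓ ≈ -0.33333)
w = 5 (w = 9 - ((-3 + 4) + 3) = 9 - (1 + 3) = 9 - 1*4 = 9 - 4 = 5)
V(U) = 3 + U (V(U) = 3*1 + U = 3 + U)
(V(c) + w*2)² = ((3 - ⅓) + 5*2)² = (8/3 + 10)² = (38/3)² = 1444/9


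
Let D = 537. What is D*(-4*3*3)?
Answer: -19332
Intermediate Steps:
D*(-4*3*3) = 537*(-4*3*3) = 537*(-12*3) = 537*(-36) = -19332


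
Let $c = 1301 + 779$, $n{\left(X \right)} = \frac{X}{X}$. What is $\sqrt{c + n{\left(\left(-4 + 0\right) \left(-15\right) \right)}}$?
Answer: $\sqrt{2081} \approx 45.618$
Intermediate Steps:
$n{\left(X \right)} = 1$
$c = 2080$
$\sqrt{c + n{\left(\left(-4 + 0\right) \left(-15\right) \right)}} = \sqrt{2080 + 1} = \sqrt{2081}$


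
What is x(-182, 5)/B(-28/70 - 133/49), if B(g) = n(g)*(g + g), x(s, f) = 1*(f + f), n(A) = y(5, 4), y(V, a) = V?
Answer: -35/109 ≈ -0.32110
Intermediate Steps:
n(A) = 5
x(s, f) = 2*f (x(s, f) = 1*(2*f) = 2*f)
B(g) = 10*g (B(g) = 5*(g + g) = 5*(2*g) = 10*g)
x(-182, 5)/B(-28/70 - 133/49) = (2*5)/((10*(-28/70 - 133/49))) = 10/((10*(-28*1/70 - 133*1/49))) = 10/((10*(-⅖ - 19/7))) = 10/((10*(-109/35))) = 10/(-218/7) = 10*(-7/218) = -35/109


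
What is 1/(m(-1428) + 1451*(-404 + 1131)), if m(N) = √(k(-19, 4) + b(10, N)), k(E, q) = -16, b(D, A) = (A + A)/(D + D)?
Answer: 5274385/5563827426439 - I*√3970/5563827426439 ≈ 9.4798e-7 - 1.1325e-11*I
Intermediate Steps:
b(D, A) = A/D (b(D, A) = (2*A)/((2*D)) = (2*A)*(1/(2*D)) = A/D)
m(N) = √(-16 + N/10)
1/(m(-1428) + 1451*(-404 + 1131)) = 1/(√(-1600 + 10*(-1428))/10 + 1451*(-404 + 1131)) = 1/(√(-1600 - 14280)/10 + 1451*727) = 1/(√(-15880)/10 + 1054877) = 1/((2*I*√3970)/10 + 1054877) = 1/(I*√3970/5 + 1054877) = 1/(1054877 + I*√3970/5)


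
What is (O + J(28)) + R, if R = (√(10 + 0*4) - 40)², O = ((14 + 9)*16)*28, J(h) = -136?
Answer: 11778 - 80*√10 ≈ 11525.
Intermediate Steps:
O = 10304 (O = (23*16)*28 = 368*28 = 10304)
R = (-40 + √10)² (R = (√(10 + 0) - 40)² = (√10 - 40)² = (-40 + √10)² ≈ 1357.0)
(O + J(28)) + R = (10304 - 136) + (40 - √10)² = 10168 + (40 - √10)²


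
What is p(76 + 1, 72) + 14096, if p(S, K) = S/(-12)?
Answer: 169075/12 ≈ 14090.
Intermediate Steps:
p(S, K) = -S/12 (p(S, K) = S*(-1/12) = -S/12)
p(76 + 1, 72) + 14096 = -(76 + 1)/12 + 14096 = -1/12*77 + 14096 = -77/12 + 14096 = 169075/12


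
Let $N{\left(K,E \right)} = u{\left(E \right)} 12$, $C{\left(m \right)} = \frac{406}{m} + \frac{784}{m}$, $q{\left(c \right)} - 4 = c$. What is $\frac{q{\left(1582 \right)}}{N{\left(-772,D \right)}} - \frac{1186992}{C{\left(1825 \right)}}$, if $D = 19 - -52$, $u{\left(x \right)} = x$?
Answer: $- \frac{92282598673}{50694} \approx -1.8204 \cdot 10^{6}$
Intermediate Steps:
$q{\left(c \right)} = 4 + c$
$D = 71$ ($D = 19 + 52 = 71$)
$C{\left(m \right)} = \frac{1190}{m}$
$N{\left(K,E \right)} = 12 E$ ($N{\left(K,E \right)} = E 12 = 12 E$)
$\frac{q{\left(1582 \right)}}{N{\left(-772,D \right)}} - \frac{1186992}{C{\left(1825 \right)}} = \frac{4 + 1582}{12 \cdot 71} - \frac{1186992}{1190 \cdot \frac{1}{1825}} = \frac{1586}{852} - \frac{1186992}{1190 \cdot \frac{1}{1825}} = 1586 \cdot \frac{1}{852} - \frac{1186992}{\frac{238}{365}} = \frac{793}{426} - \frac{216626040}{119} = - \frac{92282598673}{50694}$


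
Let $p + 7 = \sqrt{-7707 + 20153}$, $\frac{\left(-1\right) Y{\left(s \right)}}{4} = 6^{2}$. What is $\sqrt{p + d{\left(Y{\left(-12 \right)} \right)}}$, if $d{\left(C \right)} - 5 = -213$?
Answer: $\sqrt{-215 + 7 \sqrt{254}} \approx 10.17 i$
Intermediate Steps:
$Y{\left(s \right)} = -144$ ($Y{\left(s \right)} = - 4 \cdot 6^{2} = \left(-4\right) 36 = -144$)
$d{\left(C \right)} = -208$ ($d{\left(C \right)} = 5 - 213 = -208$)
$p = -7 + 7 \sqrt{254}$ ($p = -7 + \sqrt{-7707 + 20153} = -7 + \sqrt{12446} = -7 + 7 \sqrt{254} \approx 104.56$)
$\sqrt{p + d{\left(Y{\left(-12 \right)} \right)}} = \sqrt{\left(-7 + 7 \sqrt{254}\right) - 208} = \sqrt{-215 + 7 \sqrt{254}}$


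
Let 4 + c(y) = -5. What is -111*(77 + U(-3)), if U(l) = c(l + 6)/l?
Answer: -8880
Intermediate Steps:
c(y) = -9 (c(y) = -4 - 5 = -9)
U(l) = -9/l
-111*(77 + U(-3)) = -111*(77 - 9/(-3)) = -111*(77 - 9*(-⅓)) = -111*(77 + 3) = -111*80 = -8880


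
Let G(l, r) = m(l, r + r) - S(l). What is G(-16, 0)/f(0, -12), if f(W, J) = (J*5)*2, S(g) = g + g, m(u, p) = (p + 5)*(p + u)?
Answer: ⅖ ≈ 0.40000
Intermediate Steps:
m(u, p) = (5 + p)*(p + u)
S(g) = 2*g
f(W, J) = 10*J (f(W, J) = (5*J)*2 = 10*J)
G(l, r) = 3*l + 4*r² + 10*r + 2*l*r (G(l, r) = ((r + r)² + 5*(r + r) + 5*l + (r + r)*l) - 2*l = ((2*r)² + 5*(2*r) + 5*l + (2*r)*l) - 2*l = (4*r² + 10*r + 5*l + 2*l*r) - 2*l = (4*r² + 5*l + 10*r + 2*l*r) - 2*l = 3*l + 4*r² + 10*r + 2*l*r)
G(-16, 0)/f(0, -12) = (3*(-16) + 4*0² + 10*0 + 2*(-16)*0)/((10*(-12))) = (-48 + 4*0 + 0 + 0)/(-120) = (-48 + 0 + 0 + 0)*(-1/120) = -48*(-1/120) = ⅖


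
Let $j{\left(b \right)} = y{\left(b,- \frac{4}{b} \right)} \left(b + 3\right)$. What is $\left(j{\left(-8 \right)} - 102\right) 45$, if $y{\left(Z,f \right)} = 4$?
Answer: $-5490$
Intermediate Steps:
$j{\left(b \right)} = 12 + 4 b$ ($j{\left(b \right)} = 4 \left(b + 3\right) = 4 \left(3 + b\right) = 12 + 4 b$)
$\left(j{\left(-8 \right)} - 102\right) 45 = \left(\left(12 + 4 \left(-8\right)\right) - 102\right) 45 = \left(\left(12 - 32\right) - 102\right) 45 = \left(-20 - 102\right) 45 = \left(-122\right) 45 = -5490$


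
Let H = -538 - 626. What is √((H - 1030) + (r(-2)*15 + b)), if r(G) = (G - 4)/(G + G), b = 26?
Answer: I*√8582/2 ≈ 46.32*I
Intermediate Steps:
H = -1164
r(G) = (-4 + G)/(2*G) (r(G) = (-4 + G)/((2*G)) = (-4 + G)*(1/(2*G)) = (-4 + G)/(2*G))
√((H - 1030) + (r(-2)*15 + b)) = √((-1164 - 1030) + (((½)*(-4 - 2)/(-2))*15 + 26)) = √(-2194 + (((½)*(-½)*(-6))*15 + 26)) = √(-2194 + ((3/2)*15 + 26)) = √(-2194 + (45/2 + 26)) = √(-2194 + 97/2) = √(-4291/2) = I*√8582/2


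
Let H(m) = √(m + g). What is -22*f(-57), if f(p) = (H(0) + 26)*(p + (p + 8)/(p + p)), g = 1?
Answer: 638451/19 ≈ 33603.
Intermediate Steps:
H(m) = √(1 + m) (H(m) = √(m + 1) = √(1 + m))
f(p) = 27*p + 27*(8 + p)/(2*p) (f(p) = (√(1 + 0) + 26)*(p + (p + 8)/(p + p)) = (√1 + 26)*(p + (8 + p)/((2*p))) = (1 + 26)*(p + (8 + p)*(1/(2*p))) = 27*(p + (8 + p)/(2*p)) = 27*p + 27*(8 + p)/(2*p))
-22*f(-57) = -22*(27/2 + 27*(-57) + 108/(-57)) = -22*(27/2 - 1539 + 108*(-1/57)) = -22*(27/2 - 1539 - 36/19) = -22*(-58041/38) = 638451/19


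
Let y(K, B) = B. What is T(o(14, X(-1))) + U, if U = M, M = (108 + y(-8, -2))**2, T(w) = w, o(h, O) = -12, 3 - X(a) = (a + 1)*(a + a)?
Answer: 11224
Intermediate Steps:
X(a) = 3 - 2*a*(1 + a) (X(a) = 3 - (a + 1)*(a + a) = 3 - (1 + a)*2*a = 3 - 2*a*(1 + a))
M = 11236 (M = (108 - 2)**2 = 106**2 = 11236)
U = 11236
T(o(14, X(-1))) + U = -12 + 11236 = 11224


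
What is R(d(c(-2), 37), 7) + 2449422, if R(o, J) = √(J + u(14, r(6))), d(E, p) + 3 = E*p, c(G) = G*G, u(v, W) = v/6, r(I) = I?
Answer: 2449422 + 2*√21/3 ≈ 2.4494e+6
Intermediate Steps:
u(v, W) = v/6 (u(v, W) = v*(⅙) = v/6)
c(G) = G²
d(E, p) = -3 + E*p
R(o, J) = √(7/3 + J) (R(o, J) = √(J + (⅙)*14) = √(J + 7/3) = √(7/3 + J))
R(d(c(-2), 37), 7) + 2449422 = √(21 + 9*7)/3 + 2449422 = √(21 + 63)/3 + 2449422 = √84/3 + 2449422 = (2*√21)/3 + 2449422 = 2*√21/3 + 2449422 = 2449422 + 2*√21/3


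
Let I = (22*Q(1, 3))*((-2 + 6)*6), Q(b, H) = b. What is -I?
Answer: -528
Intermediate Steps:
I = 528 (I = (22*1)*((-2 + 6)*6) = 22*(4*6) = 22*24 = 528)
-I = -1*528 = -528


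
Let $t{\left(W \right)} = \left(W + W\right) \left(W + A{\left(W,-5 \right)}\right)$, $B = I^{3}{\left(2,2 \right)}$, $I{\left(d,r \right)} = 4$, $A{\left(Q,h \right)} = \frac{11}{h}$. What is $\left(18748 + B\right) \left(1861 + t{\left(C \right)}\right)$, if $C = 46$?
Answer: $\frac{554069836}{5} \approx 1.1081 \cdot 10^{8}$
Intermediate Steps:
$B = 64$ ($B = 4^{3} = 64$)
$t{\left(W \right)} = 2 W \left(- \frac{11}{5} + W\right)$ ($t{\left(W \right)} = \left(W + W\right) \left(W + \frac{11}{-5}\right) = 2 W \left(W + 11 \left(- \frac{1}{5}\right)\right) = 2 W \left(W - \frac{11}{5}\right) = 2 W \left(- \frac{11}{5} + W\right)$)
$\left(18748 + B\right) \left(1861 + t{\left(C \right)}\right) = \left(18748 + 64\right) \left(1861 + \frac{2}{5} \cdot 46 \left(-11 + 5 \cdot 46\right)\right) = 18812 \left(1861 + \frac{2}{5} \cdot 46 \left(-11 + 230\right)\right) = 18812 \left(1861 + \frac{2}{5} \cdot 46 \cdot 219\right) = 18812 \left(1861 + \frac{20148}{5}\right) = 18812 \cdot \frac{29453}{5} = \frac{554069836}{5}$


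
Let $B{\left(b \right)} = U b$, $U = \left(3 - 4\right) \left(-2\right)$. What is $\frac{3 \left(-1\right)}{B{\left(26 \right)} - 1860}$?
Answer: $\frac{3}{1808} \approx 0.0016593$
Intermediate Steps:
$U = 2$ ($U = \left(-1\right) \left(-2\right) = 2$)
$B{\left(b \right)} = 2 b$
$\frac{3 \left(-1\right)}{B{\left(26 \right)} - 1860} = \frac{3 \left(-1\right)}{2 \cdot 26 - 1860} = \frac{1}{52 - 1860} \left(-3\right) = \frac{1}{-1808} \left(-3\right) = \left(- \frac{1}{1808}\right) \left(-3\right) = \frac{3}{1808}$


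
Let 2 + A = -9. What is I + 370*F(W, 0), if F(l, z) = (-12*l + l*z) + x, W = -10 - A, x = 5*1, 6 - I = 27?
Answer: -2611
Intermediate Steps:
A = -11 (A = -2 - 9 = -11)
I = -21 (I = 6 - 1*27 = 6 - 27 = -21)
x = 5
W = 1 (W = -10 - 1*(-11) = -10 + 11 = 1)
F(l, z) = 5 - 12*l + l*z (F(l, z) = (-12*l + l*z) + 5 = 5 - 12*l + l*z)
I + 370*F(W, 0) = -21 + 370*(5 - 12*1 + 1*0) = -21 + 370*(5 - 12 + 0) = -21 + 370*(-7) = -21 - 2590 = -2611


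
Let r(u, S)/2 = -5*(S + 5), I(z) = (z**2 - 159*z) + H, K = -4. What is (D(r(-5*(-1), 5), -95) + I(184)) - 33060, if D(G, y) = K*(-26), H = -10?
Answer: -28366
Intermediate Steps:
I(z) = -10 + z**2 - 159*z (I(z) = (z**2 - 159*z) - 10 = -10 + z**2 - 159*z)
r(u, S) = -50 - 10*S (r(u, S) = 2*(-5*(S + 5)) = 2*(-5*(5 + S)) = 2*(-25 - 5*S) = -50 - 10*S)
D(G, y) = 104 (D(G, y) = -4*(-26) = 104)
(D(r(-5*(-1), 5), -95) + I(184)) - 33060 = (104 + (-10 + 184**2 - 159*184)) - 33060 = (104 + (-10 + 33856 - 29256)) - 33060 = (104 + 4590) - 33060 = 4694 - 33060 = -28366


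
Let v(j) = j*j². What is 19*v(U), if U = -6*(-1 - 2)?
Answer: 110808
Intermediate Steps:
U = 18 (U = -6*(-3) = 18)
v(j) = j³
19*v(U) = 19*18³ = 19*5832 = 110808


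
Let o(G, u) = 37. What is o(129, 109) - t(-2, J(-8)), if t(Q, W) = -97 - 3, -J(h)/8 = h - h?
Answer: 137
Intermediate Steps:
J(h) = 0 (J(h) = -8*(h - h) = -8*0 = 0)
t(Q, W) = -100
o(129, 109) - t(-2, J(-8)) = 37 - 1*(-100) = 37 + 100 = 137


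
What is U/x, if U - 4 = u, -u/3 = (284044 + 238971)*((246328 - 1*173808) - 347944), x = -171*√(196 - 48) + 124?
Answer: -13396732152604/1078073 - 36949051582182*√37/1078073 ≈ -2.2090e+8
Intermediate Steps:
x = 124 - 342*√37 (x = -342*√37 + 124 = 124 - 342*√37 ≈ -1956.3)
u = 432152650080 (u = -3*(284044 + 238971)*((246328 - 1*173808) - 347944) = -1569045*((246328 - 173808) - 347944) = -1569045*(72520 - 347944) = -1569045*(-275424) = -3*(-144050883360) = 432152650080)
U = 432152650084 (U = 4 + 432152650080 = 432152650084)
U/x = 432152650084/(124 - 342*√37)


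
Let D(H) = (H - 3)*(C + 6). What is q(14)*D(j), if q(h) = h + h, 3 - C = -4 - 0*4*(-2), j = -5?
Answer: -2912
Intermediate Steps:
C = 7 (C = 3 - (-4 - 0*4*(-2)) = 3 - (-4 - 0*(-2)) = 3 - (-4 - 1*0) = 3 - (-4 + 0) = 3 - 1*(-4) = 3 + 4 = 7)
q(h) = 2*h
D(H) = -39 + 13*H (D(H) = (H - 3)*(7 + 6) = (-3 + H)*13 = -39 + 13*H)
q(14)*D(j) = (2*14)*(-39 + 13*(-5)) = 28*(-39 - 65) = 28*(-104) = -2912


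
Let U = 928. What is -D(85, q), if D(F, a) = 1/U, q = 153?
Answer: -1/928 ≈ -0.0010776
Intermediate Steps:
D(F, a) = 1/928
-D(85, q) = -1*1/928 = -1/928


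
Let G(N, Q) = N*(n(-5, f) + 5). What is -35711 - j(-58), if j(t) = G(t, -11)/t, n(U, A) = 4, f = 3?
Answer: -35720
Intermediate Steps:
G(N, Q) = 9*N (G(N, Q) = N*(4 + 5) = N*9 = 9*N)
j(t) = 9 (j(t) = (9*t)/t = 9)
-35711 - j(-58) = -35711 - 1*9 = -35711 - 9 = -35720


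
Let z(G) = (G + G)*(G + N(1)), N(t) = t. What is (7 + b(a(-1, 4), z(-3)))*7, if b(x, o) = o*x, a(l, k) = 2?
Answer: 217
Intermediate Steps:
z(G) = 2*G*(1 + G) (z(G) = (G + G)*(G + 1) = (2*G)*(1 + G) = 2*G*(1 + G))
(7 + b(a(-1, 4), z(-3)))*7 = (7 + (2*(-3)*(1 - 3))*2)*7 = (7 + (2*(-3)*(-2))*2)*7 = (7 + 12*2)*7 = (7 + 24)*7 = 31*7 = 217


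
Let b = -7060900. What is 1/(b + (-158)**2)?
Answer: -1/7035936 ≈ -1.4213e-7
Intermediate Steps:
1/(b + (-158)**2) = 1/(-7060900 + (-158)**2) = 1/(-7060900 + 24964) = 1/(-7035936) = -1/7035936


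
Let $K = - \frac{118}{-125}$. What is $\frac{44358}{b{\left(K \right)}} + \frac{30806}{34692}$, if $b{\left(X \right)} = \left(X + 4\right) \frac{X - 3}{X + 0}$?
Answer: $- \frac{1891117192687}{459165966} \approx -4118.6$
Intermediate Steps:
$K = \frac{118}{125}$ ($K = \left(-118\right) \left(- \frac{1}{125}\right) = \frac{118}{125} \approx 0.944$)
$b{\left(X \right)} = \frac{\left(-3 + X\right) \left(4 + X\right)}{X}$ ($b{\left(X \right)} = \left(4 + X\right) \frac{-3 + X}{X} = \frac{\left(-3 + X\right) \left(4 + X\right)}{X}$)
$\frac{44358}{b{\left(K \right)}} + \frac{30806}{34692} = \frac{44358}{1 + \frac{118}{125} - \frac{12}{\frac{118}{125}}} + \frac{30806}{34692} = \frac{44358}{1 + \frac{118}{125} - \frac{750}{59}} + 30806 \cdot \frac{1}{34692} = \frac{44358}{1 + \frac{118}{125} - \frac{750}{59}} + \frac{15403}{17346} = \frac{44358}{- \frac{79413}{7375}} + \frac{15403}{17346} = 44358 \left(- \frac{7375}{79413}\right) + \frac{15403}{17346} = - \frac{109046750}{26471} + \frac{15403}{17346} = - \frac{1891117192687}{459165966}$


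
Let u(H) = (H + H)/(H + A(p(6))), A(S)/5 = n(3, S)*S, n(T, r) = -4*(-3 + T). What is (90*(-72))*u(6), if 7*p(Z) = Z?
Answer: -12960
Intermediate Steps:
n(T, r) = 12 - 4*T
p(Z) = Z/7
A(S) = 0 (A(S) = 5*((12 - 4*3)*S) = 5*((12 - 12)*S) = 5*(0*S) = 5*0 = 0)
u(H) = 2 (u(H) = (H + H)/(H + 0) = (2*H)/H = 2)
(90*(-72))*u(6) = (90*(-72))*2 = -6480*2 = -12960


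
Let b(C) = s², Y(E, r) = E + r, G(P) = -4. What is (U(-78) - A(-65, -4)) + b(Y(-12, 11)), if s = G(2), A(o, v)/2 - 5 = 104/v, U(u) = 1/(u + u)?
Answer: 9047/156 ≈ 57.994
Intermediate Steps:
U(u) = 1/(2*u)
A(o, v) = 10 + 208/v (A(o, v) = 10 + 2*(104/v) = 10 + 208/v)
s = -4
b(C) = 16 (b(C) = (-4)² = 16)
(U(-78) - A(-65, -4)) + b(Y(-12, 11)) = ((½)/(-78) - (10 + 208/(-4))) + 16 = ((½)*(-1/78) - (10 + 208*(-¼))) + 16 = (-1/156 - (10 - 52)) + 16 = (-1/156 - 1*(-42)) + 16 = (-1/156 + 42) + 16 = 6551/156 + 16 = 9047/156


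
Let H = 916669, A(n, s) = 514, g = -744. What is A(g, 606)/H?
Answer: 514/916669 ≈ 0.00056073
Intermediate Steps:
A(g, 606)/H = 514/916669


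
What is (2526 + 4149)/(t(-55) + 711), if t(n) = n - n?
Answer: 2225/237 ≈ 9.3882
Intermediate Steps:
t(n) = 0
(2526 + 4149)/(t(-55) + 711) = (2526 + 4149)/(0 + 711) = 6675/711 = 6675*(1/711) = 2225/237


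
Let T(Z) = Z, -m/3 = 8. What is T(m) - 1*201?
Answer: -225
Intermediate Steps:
m = -24 (m = -3*8 = -24)
T(m) - 1*201 = -24 - 1*201 = -24 - 201 = -225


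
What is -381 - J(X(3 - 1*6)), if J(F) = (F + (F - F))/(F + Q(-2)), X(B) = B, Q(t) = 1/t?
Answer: -2673/7 ≈ -381.86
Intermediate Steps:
Q(t) = 1/t
J(F) = F/(-½ + F) (J(F) = (F + (F - F))/(F + 1/(-2)) = (F + 0)/(F - ½) = F/(-½ + F))
-381 - J(X(3 - 1*6)) = -381 - 2*(3 - 1*6)/(-1 + 2*(3 - 1*6)) = -381 - 2*(3 - 6)/(-1 + 2*(3 - 6)) = -381 - 2*(-3)/(-1 + 2*(-3)) = -381 - 2*(-3)/(-1 - 6) = -381 - 2*(-3)/(-7) = -381 - 2*(-3)*(-1)/7 = -381 - 1*6/7 = -381 - 6/7 = -2673/7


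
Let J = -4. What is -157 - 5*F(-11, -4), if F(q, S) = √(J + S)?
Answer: -157 - 10*I*√2 ≈ -157.0 - 14.142*I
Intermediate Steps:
F(q, S) = √(-4 + S)
-157 - 5*F(-11, -4) = -157 - 5*√(-4 - 4) = -157 - 10*I*√2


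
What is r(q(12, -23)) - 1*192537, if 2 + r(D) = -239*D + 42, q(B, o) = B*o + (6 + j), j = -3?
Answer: -127250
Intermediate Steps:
q(B, o) = 3 + B*o (q(B, o) = B*o + (6 - 3) = B*o + 3 = 3 + B*o)
r(D) = 40 - 239*D (r(D) = -2 + (-239*D + 42) = -2 + (42 - 239*D) = 40 - 239*D)
r(q(12, -23)) - 1*192537 = (40 - 239*(3 + 12*(-23))) - 1*192537 = (40 - 239*(3 - 276)) - 192537 = (40 - 239*(-273)) - 192537 = (40 + 65247) - 192537 = 65287 - 192537 = -127250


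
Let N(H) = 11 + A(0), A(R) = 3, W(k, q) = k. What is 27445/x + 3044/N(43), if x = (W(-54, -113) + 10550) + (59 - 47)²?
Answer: 468177/2128 ≈ 220.01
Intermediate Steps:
x = 10640 (x = (-54 + 10550) + (59 - 47)² = 10496 + 12² = 10496 + 144 = 10640)
N(H) = 14 (N(H) = 11 + 3 = 14)
27445/x + 3044/N(43) = 27445/10640 + 3044/14 = 27445*(1/10640) + 3044*(1/14) = 5489/2128 + 1522/7 = 468177/2128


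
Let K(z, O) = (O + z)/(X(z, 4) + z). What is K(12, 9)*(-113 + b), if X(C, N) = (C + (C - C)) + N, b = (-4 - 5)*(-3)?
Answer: -129/2 ≈ -64.500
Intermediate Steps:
b = 27 (b = -9*(-3) = 27)
X(C, N) = C + N (X(C, N) = (C + 0) + N = C + N)
K(z, O) = (O + z)/(4 + 2*z) (K(z, O) = (O + z)/((z + 4) + z) = (O + z)/((4 + z) + z) = (O + z)/(4 + 2*z))
K(12, 9)*(-113 + b) = ((9 + 12)/(2*(2 + 12)))*(-113 + 27) = ((½)*21/14)*(-86) = ((½)*(1/14)*21)*(-86) = (¾)*(-86) = -129/2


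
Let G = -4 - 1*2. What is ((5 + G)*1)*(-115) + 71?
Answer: 186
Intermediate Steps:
G = -6 (G = -4 - 2 = -6)
((5 + G)*1)*(-115) + 71 = ((5 - 6)*1)*(-115) + 71 = -1*1*(-115) + 71 = -1*(-115) + 71 = 115 + 71 = 186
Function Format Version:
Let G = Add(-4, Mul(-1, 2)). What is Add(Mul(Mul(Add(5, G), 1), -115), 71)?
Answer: 186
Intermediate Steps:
G = -6 (G = Add(-4, -2) = -6)
Add(Mul(Mul(Add(5, G), 1), -115), 71) = Add(Mul(Mul(Add(5, -6), 1), -115), 71) = Add(Mul(Mul(-1, 1), -115), 71) = Add(Mul(-1, -115), 71) = Add(115, 71) = 186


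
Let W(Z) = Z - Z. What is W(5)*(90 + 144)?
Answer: 0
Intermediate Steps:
W(Z) = 0
W(5)*(90 + 144) = 0*(90 + 144) = 0*234 = 0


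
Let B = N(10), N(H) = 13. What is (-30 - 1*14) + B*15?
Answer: 151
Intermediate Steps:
B = 13
(-30 - 1*14) + B*15 = (-30 - 1*14) + 13*15 = (-30 - 14) + 195 = -44 + 195 = 151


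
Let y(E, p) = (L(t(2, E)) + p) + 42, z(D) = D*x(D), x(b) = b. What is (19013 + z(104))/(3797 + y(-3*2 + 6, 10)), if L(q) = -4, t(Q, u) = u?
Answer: 29829/3845 ≈ 7.7579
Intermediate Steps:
z(D) = D² (z(D) = D*D = D²)
y(E, p) = 38 + p (y(E, p) = (-4 + p) + 42 = 38 + p)
(19013 + z(104))/(3797 + y(-3*2 + 6, 10)) = (19013 + 104²)/(3797 + (38 + 10)) = (19013 + 10816)/(3797 + 48) = 29829/3845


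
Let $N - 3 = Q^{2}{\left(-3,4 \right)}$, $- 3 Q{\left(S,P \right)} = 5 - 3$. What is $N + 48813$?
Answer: $\frac{439348}{9} \approx 48816.0$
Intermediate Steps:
$Q{\left(S,P \right)} = - \frac{2}{3}$ ($Q{\left(S,P \right)} = - \frac{5 - 3}{3} = \left(- \frac{1}{3}\right) 2 = - \frac{2}{3}$)
$N = \frac{31}{9}$ ($N = 3 + \left(- \frac{2}{3}\right)^{2} = 3 + \frac{4}{9} = \frac{31}{9} \approx 3.4444$)
$N + 48813 = \frac{31}{9} + 48813 = \frac{439348}{9}$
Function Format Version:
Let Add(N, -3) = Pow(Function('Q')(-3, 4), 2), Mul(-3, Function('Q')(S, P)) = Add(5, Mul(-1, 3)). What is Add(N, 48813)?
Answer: Rational(439348, 9) ≈ 48816.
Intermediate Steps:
Function('Q')(S, P) = Rational(-2, 3) (Function('Q')(S, P) = Mul(Rational(-1, 3), Add(5, Mul(-1, 3))) = Mul(Rational(-1, 3), Add(5, -3)) = Mul(Rational(-1, 3), 2) = Rational(-2, 3))
N = Rational(31, 9) (N = Add(3, Pow(Rational(-2, 3), 2)) = Add(3, Rational(4, 9)) = Rational(31, 9) ≈ 3.4444)
Add(N, 48813) = Add(Rational(31, 9), 48813) = Rational(439348, 9)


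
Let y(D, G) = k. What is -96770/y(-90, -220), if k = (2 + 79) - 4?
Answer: -96770/77 ≈ -1256.8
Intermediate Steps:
k = 77 (k = 81 - 4 = 77)
y(D, G) = 77
-96770/y(-90, -220) = -96770/77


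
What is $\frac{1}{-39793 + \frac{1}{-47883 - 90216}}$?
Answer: $- \frac{138099}{5495373508} \approx -2.513 \cdot 10^{-5}$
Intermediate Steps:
$\frac{1}{-39793 + \frac{1}{-47883 - 90216}} = \frac{1}{-39793 + \frac{1}{-138099}} = \frac{1}{-39793 - \frac{1}{138099}} = \frac{1}{- \frac{5495373508}{138099}} = - \frac{138099}{5495373508}$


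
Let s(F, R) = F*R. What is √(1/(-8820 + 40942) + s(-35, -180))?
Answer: √6500484201322/32122 ≈ 79.373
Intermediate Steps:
√(1/(-8820 + 40942) + s(-35, -180)) = √(1/(-8820 + 40942) - 35*(-180)) = √(1/32122 + 6300) = √(202368601/32122) = √6500484201322/32122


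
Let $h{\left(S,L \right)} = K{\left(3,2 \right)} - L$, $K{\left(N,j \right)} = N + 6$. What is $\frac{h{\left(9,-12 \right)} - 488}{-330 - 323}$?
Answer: $\frac{467}{653} \approx 0.71516$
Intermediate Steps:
$K{\left(N,j \right)} = 6 + N$
$h{\left(S,L \right)} = 9 - L$ ($h{\left(S,L \right)} = \left(6 + 3\right) - L = 9 - L$)
$\frac{h{\left(9,-12 \right)} - 488}{-330 - 323} = \frac{\left(9 - -12\right) - 488}{-330 - 323} = \frac{\left(9 + 12\right) - 488}{-653} = \left(21 - 488\right) \left(- \frac{1}{653}\right) = \left(-467\right) \left(- \frac{1}{653}\right) = \frac{467}{653}$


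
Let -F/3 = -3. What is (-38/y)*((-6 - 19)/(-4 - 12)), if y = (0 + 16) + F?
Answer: -19/8 ≈ -2.3750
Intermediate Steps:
F = 9 (F = -3*(-3) = 9)
y = 25 (y = (0 + 16) + 9 = 16 + 9 = 25)
(-38/y)*((-6 - 19)/(-4 - 12)) = (-38/25)*((-6 - 19)/(-4 - 12)) = (-38*1/25)*(-25/(-16)) = -(-38)*(-1)/16 = -38/25*25/16 = -19/8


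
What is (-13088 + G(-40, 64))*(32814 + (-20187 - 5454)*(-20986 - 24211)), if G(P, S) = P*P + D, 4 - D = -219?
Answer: -13055336210115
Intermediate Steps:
D = 223 (D = 4 - 1*(-219) = 4 + 219 = 223)
G(P, S) = 223 + P² (G(P, S) = P*P + 223 = P² + 223 = 223 + P²)
(-13088 + G(-40, 64))*(32814 + (-20187 - 5454)*(-20986 - 24211)) = (-13088 + (223 + (-40)²))*(32814 + (-20187 - 5454)*(-20986 - 24211)) = (-13088 + (223 + 1600))*(32814 - 25641*(-45197)) = (-13088 + 1823)*(32814 + 1158896277) = -11265*1158929091 = -13055336210115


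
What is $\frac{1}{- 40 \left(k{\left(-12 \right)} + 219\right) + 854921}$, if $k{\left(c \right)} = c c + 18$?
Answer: $\frac{1}{839681} \approx 1.1909 \cdot 10^{-6}$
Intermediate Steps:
$k{\left(c \right)} = 18 + c^{2}$ ($k{\left(c \right)} = c^{2} + 18 = 18 + c^{2}$)
$\frac{1}{- 40 \left(k{\left(-12 \right)} + 219\right) + 854921} = \frac{1}{- 40 \left(\left(18 + \left(-12\right)^{2}\right) + 219\right) + 854921} = \frac{1}{- 40 \left(\left(18 + 144\right) + 219\right) + 854921} = \frac{1}{- 40 \left(162 + 219\right) + 854921} = \frac{1}{\left(-40\right) 381 + 854921} = \frac{1}{-15240 + 854921} = \frac{1}{839681}$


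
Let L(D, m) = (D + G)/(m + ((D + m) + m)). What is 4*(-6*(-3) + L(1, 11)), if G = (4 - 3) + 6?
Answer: 1240/17 ≈ 72.941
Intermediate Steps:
G = 7 (G = 1 + 6 = 7)
L(D, m) = (7 + D)/(D + 3*m) (L(D, m) = (D + 7)/(m + ((D + m) + m)) = (7 + D)/(m + (D + 2*m)) = (7 + D)/(D + 3*m))
4*(-6*(-3) + L(1, 11)) = 4*(-6*(-3) + (7 + 1)/(1 + 3*11)) = 4*(18 + 8/(1 + 33)) = 4*(18 + 8/34) = 4*(18 + (1/34)*8) = 4*(18 + 4/17) = 4*(310/17) = 1240/17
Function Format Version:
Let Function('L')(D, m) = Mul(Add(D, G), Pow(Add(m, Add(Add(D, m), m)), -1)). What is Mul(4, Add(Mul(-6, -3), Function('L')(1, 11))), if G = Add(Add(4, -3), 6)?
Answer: Rational(1240, 17) ≈ 72.941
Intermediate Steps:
G = 7 (G = Add(1, 6) = 7)
Function('L')(D, m) = Mul(Pow(Add(D, Mul(3, m)), -1), Add(7, D)) (Function('L')(D, m) = Mul(Add(D, 7), Pow(Add(m, Add(Add(D, m), m)), -1)) = Mul(Add(7, D), Pow(Add(m, Add(D, Mul(2, m))), -1)) = Mul(Add(7, D), Pow(Add(D, Mul(3, m)), -1)) = Mul(Pow(Add(D, Mul(3, m)), -1), Add(7, D)))
Mul(4, Add(Mul(-6, -3), Function('L')(1, 11))) = Mul(4, Add(Mul(-6, -3), Mul(Pow(Add(1, Mul(3, 11)), -1), Add(7, 1)))) = Mul(4, Add(18, Mul(Pow(Add(1, 33), -1), 8))) = Mul(4, Add(18, Mul(Pow(34, -1), 8))) = Mul(4, Add(18, Mul(Rational(1, 34), 8))) = Mul(4, Add(18, Rational(4, 17))) = Mul(4, Rational(310, 17)) = Rational(1240, 17)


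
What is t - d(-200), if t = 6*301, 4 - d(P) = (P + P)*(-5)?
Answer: 3802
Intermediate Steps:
d(P) = 4 + 10*P (d(P) = 4 - (P + P)*(-5) = 4 - 2*P*(-5) = 4 - (-10)*P = 4 + 10*P)
t = 1806
t - d(-200) = 1806 - (4 + 10*(-200)) = 1806 - (4 - 2000) = 1806 - 1*(-1996) = 1806 + 1996 = 3802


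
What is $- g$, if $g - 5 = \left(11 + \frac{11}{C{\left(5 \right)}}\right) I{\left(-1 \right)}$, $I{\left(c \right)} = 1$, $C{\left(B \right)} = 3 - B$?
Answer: $- \frac{21}{2} \approx -10.5$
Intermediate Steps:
$g = \frac{21}{2}$ ($g = 5 + \left(11 + \frac{11}{3 - 5}\right) 1 = 5 + \left(11 + \frac{11}{-2}\right) 1 = 5 + \left(11 + 11 \left(- \frac{1}{2}\right)\right) 1 = 5 + \left(11 - \frac{11}{2}\right) 1 = 5 + \frac{11}{2} \cdot 1 = 5 + \frac{11}{2} = \frac{21}{2} \approx 10.5$)
$- g = \left(-1\right) \frac{21}{2} = - \frac{21}{2}$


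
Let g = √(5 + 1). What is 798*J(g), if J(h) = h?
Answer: 798*√6 ≈ 1954.7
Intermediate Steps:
g = √6 ≈ 2.4495
798*J(g) = 798*√6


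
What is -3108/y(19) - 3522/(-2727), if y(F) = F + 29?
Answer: -230735/3636 ≈ -63.458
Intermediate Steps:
y(F) = 29 + F
-3108/y(19) - 3522/(-2727) = -3108/(29 + 19) - 3522/(-2727) = -3108/48 - 3522*(-1/2727) = -3108*1/48 + 1174/909 = -259/4 + 1174/909 = -230735/3636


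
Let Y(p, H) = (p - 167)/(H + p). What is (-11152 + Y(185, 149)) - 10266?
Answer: -3576797/167 ≈ -21418.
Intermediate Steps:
Y(p, H) = (-167 + p)/(H + p)
(-11152 + Y(185, 149)) - 10266 = (-11152 + (-167 + 185)/(149 + 185)) - 10266 = (-11152 + 18/334) - 10266 = (-11152 + (1/334)*18) - 10266 = (-11152 + 9/167) - 10266 = -1862375/167 - 10266 = -3576797/167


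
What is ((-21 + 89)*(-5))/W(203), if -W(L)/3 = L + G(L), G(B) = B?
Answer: 170/609 ≈ 0.27915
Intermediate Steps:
W(L) = -6*L (W(L) = -3*(L + L) = -6*L)
((-21 + 89)*(-5))/W(203) = ((-21 + 89)*(-5))/((-6*203)) = (68*(-5))/(-1218) = -340*(-1/1218) = 170/609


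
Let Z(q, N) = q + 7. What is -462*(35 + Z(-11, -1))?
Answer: -14322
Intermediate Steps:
Z(q, N) = 7 + q
-462*(35 + Z(-11, -1)) = -462*(35 + (7 - 11)) = -462*(35 - 4) = -462*31 = -14322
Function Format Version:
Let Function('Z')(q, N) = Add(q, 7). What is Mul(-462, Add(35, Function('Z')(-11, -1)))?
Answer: -14322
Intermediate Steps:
Function('Z')(q, N) = Add(7, q)
Mul(-462, Add(35, Function('Z')(-11, -1))) = Mul(-462, Add(35, Add(7, -11))) = Mul(-462, Add(35, -4)) = Mul(-462, 31) = -14322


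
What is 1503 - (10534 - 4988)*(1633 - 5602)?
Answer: 22013577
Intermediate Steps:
1503 - (10534 - 4988)*(1633 - 5602) = 1503 - 5546*(-3969) = 1503 - 1*(-22012074) = 1503 + 22012074 = 22013577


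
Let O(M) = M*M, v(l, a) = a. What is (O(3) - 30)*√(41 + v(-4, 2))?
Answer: -21*√43 ≈ -137.71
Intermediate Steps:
O(M) = M²
(O(3) - 30)*√(41 + v(-4, 2)) = (3² - 30)*√(41 + 2) = (9 - 30)*√43 = -21*√43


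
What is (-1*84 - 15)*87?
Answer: -8613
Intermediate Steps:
(-1*84 - 15)*87 = (-84 - 15)*87 = -99*87 = -8613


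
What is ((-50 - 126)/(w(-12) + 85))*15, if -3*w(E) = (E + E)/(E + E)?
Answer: -3960/127 ≈ -31.181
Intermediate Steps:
w(E) = -⅓ (w(E) = -(E + E)/(3*(E + E)) = -2*E/(3*(2*E)) = -2*E*1/(2*E)/3 = -⅓*1 = -⅓)
((-50 - 126)/(w(-12) + 85))*15 = ((-50 - 126)/(-⅓ + 85))*15 = -176/254/3*15 = -176*3/254*15 = -264/127*15 = -3960/127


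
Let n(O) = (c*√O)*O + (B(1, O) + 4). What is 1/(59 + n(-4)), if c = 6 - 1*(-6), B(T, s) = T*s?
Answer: 59/12697 + 96*I/12697 ≈ 0.0046468 + 0.0075608*I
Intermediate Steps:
c = 12 (c = 6 + 6 = 12)
n(O) = 4 + O + 12*O^(3/2) (n(O) = (12*√O)*O + (1*O + 4) = 12*O^(3/2) + (O + 4) = 12*O^(3/2) + (4 + O) = 4 + O + 12*O^(3/2))
1/(59 + n(-4)) = 1/(59 + (4 - 4 + 12*(-4)^(3/2))) = 1/(59 + (4 - 4 + 12*(-8*I))) = 1/(59 + (4 - 4 - 96*I)) = 1/(59 - 96*I) = (59 + 96*I)/12697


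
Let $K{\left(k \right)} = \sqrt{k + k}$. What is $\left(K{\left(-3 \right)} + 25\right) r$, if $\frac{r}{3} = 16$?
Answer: $1200 + 48 i \sqrt{6} \approx 1200.0 + 117.58 i$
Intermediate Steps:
$r = 48$ ($r = 3 \cdot 16 = 48$)
$K{\left(k \right)} = \sqrt{2} \sqrt{k}$ ($K{\left(k \right)} = \sqrt{2 k} = \sqrt{2} \sqrt{k}$)
$\left(K{\left(-3 \right)} + 25\right) r = \left(\sqrt{2} \sqrt{-3} + 25\right) 48 = \left(\sqrt{2} i \sqrt{3} + 25\right) 48 = \left(i \sqrt{6} + 25\right) 48 = \left(25 + i \sqrt{6}\right) 48 = 1200 + 48 i \sqrt{6}$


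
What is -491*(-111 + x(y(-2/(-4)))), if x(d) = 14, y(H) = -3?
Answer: 47627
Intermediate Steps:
-491*(-111 + x(y(-2/(-4)))) = -491*(-111 + 14) = -491*(-97) = 47627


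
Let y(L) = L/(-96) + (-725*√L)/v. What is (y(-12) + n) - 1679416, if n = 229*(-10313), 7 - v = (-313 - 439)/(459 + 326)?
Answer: -32328743/8 - 1138250*I*√3/6247 ≈ -4.0411e+6 - 315.59*I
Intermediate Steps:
v = 6247/785 (v = 7 - (-313 - 439)/(459 + 326) = 7 - (-752)/785 = 7 - 1*(-752/785) = 7 + 752/785 = 6247/785 ≈ 7.9580)
y(L) = -569125*√L/6247 - L/96 (y(L) = L/(-96) + (-725*√L)/(6247/785) = L*(-1/96) - 725*√L*(785/6247) = -L/96 - 569125*√L/6247 = -569125*√L/6247 - L/96)
n = -2361677
(y(-12) + n) - 1679416 = ((-1138250*I*√3/6247 - 1/96*(-12)) - 2361677) - 1679416 = ((-1138250*I*√3/6247 + ⅛) - 2361677) - 1679416 = ((⅛ - 1138250*I*√3/6247) - 2361677) - 1679416 = (-18893415/8 - 1138250*I*√3/6247) - 1679416 = -32328743/8 - 1138250*I*√3/6247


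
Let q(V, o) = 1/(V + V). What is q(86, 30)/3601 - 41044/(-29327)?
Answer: 25421533695/18164322644 ≈ 1.3995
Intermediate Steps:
q(V, o) = 1/(2*V)
q(86, 30)/3601 - 41044/(-29327) = ((½)/86)/3601 - 41044/(-29327) = ((½)*(1/86))*(1/3601) - 41044*(-1/29327) = (1/172)*(1/3601) + 41044/29327 = 1/619372 + 41044/29327 = 25421533695/18164322644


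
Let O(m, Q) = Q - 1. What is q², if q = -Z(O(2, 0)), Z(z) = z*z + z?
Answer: 0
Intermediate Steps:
O(m, Q) = -1 + Q
Z(z) = z + z² (Z(z) = z² + z = z + z²)
q = 0 (q = -(-1 + 0)*(1 + (-1 + 0)) = -(-1)*(1 - 1) = -(-1)*0 = -1*0 = 0)
q² = 0² = 0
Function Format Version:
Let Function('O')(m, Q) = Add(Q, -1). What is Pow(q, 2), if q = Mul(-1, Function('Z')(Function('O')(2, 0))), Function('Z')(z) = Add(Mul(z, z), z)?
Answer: 0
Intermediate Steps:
Function('O')(m, Q) = Add(-1, Q)
Function('Z')(z) = Add(z, Pow(z, 2)) (Function('Z')(z) = Add(Pow(z, 2), z) = Add(z, Pow(z, 2)))
q = 0 (q = Mul(-1, Mul(Add(-1, 0), Add(1, Add(-1, 0)))) = Mul(-1, Mul(-1, Add(1, -1))) = Mul(-1, Mul(-1, 0)) = Mul(-1, 0) = 0)
Pow(q, 2) = Pow(0, 2) = 0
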